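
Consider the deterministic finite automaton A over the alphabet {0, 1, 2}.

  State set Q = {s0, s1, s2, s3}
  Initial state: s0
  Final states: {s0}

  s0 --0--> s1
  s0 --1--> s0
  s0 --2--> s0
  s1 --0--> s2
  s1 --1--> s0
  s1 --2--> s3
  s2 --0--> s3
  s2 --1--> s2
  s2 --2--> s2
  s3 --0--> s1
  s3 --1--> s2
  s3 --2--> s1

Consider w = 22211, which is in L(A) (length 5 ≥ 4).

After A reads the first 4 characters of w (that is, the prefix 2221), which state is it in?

State sequence: s0 -2-> s0 -2-> s0 -2-> s0 -1-> s0

After reading 4 characters, A is in state s0.
(This kind of state-tracing is the core of the pumping-lemma construction: with 4 states, pigeonhole forces a repeat within the first 4 steps.)

s0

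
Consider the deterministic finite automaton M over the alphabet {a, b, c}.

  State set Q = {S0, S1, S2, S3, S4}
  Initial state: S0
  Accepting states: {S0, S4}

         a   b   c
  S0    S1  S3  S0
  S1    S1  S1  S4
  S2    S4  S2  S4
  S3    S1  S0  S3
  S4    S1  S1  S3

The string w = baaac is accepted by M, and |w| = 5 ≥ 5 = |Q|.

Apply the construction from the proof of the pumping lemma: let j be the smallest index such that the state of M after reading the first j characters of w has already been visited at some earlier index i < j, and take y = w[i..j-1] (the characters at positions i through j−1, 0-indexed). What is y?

a

Run of M on w = b a a a c:
  step 0: S0  (start)
  step 1: S3  (read b: S0→S3)
  step 2: S1  (read a: S3→S1)
  step 3: S1  (read a: S1→S1)   ← first repeat (S1 seen earlier)
  step 4: S1  (read a: S1→S1)
  step 5: S4  (read c: S1→S4)

So i = 2, j = 3, giving x = w[0:2] = ba, y = w[2:3] = a, z = w[3:5] = ac.
Check: |xy| = 3 ≤ 5 and |y| = 1 ≥ 1. Reading y takes M from S1 back to S1, so every xyⁱz is accepted.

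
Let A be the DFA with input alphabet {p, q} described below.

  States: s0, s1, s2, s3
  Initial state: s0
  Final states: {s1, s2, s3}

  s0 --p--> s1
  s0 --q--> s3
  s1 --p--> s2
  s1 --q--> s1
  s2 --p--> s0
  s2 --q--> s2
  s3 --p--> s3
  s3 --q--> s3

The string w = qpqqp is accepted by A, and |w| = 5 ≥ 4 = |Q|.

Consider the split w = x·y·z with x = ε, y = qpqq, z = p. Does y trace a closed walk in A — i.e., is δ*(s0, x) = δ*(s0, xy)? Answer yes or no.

State sequence: s0 -q-> s3 -p-> s3 -q-> s3 -q-> s3

After x (step 0): s0. After xy (step 4): s3.
They differ (s0 ≠ s3), so y is not a cycle from the state after x; this split is not the one the pumping-lemma construction produces, and pumping y need not keep the string in L(A).

no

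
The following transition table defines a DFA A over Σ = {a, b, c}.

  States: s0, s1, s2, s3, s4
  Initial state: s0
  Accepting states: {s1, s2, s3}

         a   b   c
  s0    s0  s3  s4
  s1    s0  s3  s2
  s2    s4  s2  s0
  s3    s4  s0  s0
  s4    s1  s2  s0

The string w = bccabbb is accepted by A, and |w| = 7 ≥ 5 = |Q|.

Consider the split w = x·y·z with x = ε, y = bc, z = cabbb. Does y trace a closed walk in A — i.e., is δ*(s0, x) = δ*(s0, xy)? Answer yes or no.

yes

State sequence: s0 -b-> s3 -c-> s0

After x (step 0): s0. After xy (step 2): s0.
They match, so y = bc drives A around a cycle from s0 back to itself; pumping y any number of times keeps A in s0 before reading z, and xyⁱz ∈ L(A) for every i ≥ 0.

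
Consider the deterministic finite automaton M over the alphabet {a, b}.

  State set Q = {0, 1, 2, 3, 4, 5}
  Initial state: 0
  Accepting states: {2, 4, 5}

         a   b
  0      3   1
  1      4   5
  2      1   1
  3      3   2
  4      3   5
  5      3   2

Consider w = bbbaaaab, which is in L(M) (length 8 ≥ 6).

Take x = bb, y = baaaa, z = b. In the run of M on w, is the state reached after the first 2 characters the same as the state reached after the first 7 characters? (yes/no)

Run of M on the first 7 characters of w = b b b a a a a:
  step 0: 0  (start)
  step 1: 1  (read b: 0→1)
  step 2: 5  (read b: 1→5)
  step 3: 2  (read b: 5→2)
  step 4: 1  (read a: 2→1)
  step 5: 4  (read a: 1→4)
  step 6: 3  (read a: 4→3)
  step 7: 3  (read a: 3→3)

After x (step 2): 5. After xy (step 7): 3.
They differ (5 ≠ 3), so y is not a cycle from the state after x; this split is not the one the pumping-lemma construction produces, and pumping y need not keep the string in L(M).

no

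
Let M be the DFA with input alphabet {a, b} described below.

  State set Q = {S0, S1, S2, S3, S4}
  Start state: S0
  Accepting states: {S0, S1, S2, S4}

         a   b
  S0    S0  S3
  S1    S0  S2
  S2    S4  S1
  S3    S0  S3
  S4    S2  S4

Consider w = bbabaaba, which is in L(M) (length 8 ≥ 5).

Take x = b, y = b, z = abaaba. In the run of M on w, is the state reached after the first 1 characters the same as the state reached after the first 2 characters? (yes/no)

yes

Run of M on the first 2 characters of w = b b:
  step 0: S0  (start)
  step 1: S3  (read b: S0→S3)
  step 2: S3  (read b: S3→S3)

After x (step 1): S3. After xy (step 2): S3.
They match, so y = b drives M around a cycle from S3 back to itself; pumping y any number of times keeps M in S3 before reading z, and xyⁱz ∈ L(M) for every i ≥ 0.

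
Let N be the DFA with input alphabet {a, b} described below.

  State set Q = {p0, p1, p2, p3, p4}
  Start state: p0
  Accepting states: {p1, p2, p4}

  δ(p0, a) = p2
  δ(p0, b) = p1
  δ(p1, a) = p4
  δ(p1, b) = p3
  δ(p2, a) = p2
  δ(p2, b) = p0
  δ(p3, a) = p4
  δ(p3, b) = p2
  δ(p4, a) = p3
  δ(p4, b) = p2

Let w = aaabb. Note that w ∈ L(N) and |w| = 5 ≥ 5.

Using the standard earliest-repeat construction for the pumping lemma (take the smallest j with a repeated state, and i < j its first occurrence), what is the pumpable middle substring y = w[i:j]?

State sequence: p0 -a-> p2 -a-> p2 -a-> p2 -b-> p0 -b-> p1
First repeat at step 2: p2 was already visited.

So i = 1, j = 2, giving x = w[0:1] = a, y = w[1:2] = a, z = w[2:5] = abb.
Check: |xy| = 2 ≤ 5 and |y| = 1 ≥ 1. Reading y takes N from p2 back to p2, so every xyⁱz is accepted.

a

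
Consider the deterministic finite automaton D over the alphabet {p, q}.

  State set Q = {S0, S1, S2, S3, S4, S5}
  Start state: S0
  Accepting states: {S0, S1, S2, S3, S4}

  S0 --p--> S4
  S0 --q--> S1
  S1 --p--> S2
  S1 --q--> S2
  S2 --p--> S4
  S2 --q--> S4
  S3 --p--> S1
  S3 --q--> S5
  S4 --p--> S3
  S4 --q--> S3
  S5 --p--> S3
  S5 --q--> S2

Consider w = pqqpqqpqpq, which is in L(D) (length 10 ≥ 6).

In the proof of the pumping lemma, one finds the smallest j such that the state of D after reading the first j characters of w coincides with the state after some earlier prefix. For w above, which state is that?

Run of D on w = p q q p q q p q p q:
  step 0: S0  (start)
  step 1: S4  (read p: S0→S4)
  step 2: S3  (read q: S4→S3)
  step 3: S5  (read q: S3→S5)
  step 4: S3  (read p: S5→S3)   ← first repeat (S3 seen earlier)
  step 5: S5  (read q: S3→S5)
  step 6: S2  (read q: S5→S2)
  step 7: S4  (read p: S2→S4)
  step 8: S3  (read q: S4→S3)
  step 9: S1  (read p: S3→S1)
  step 10: S2  (read q: S1→S2)

The earliest repeat is at step j = 4: D is in S3, which it already visited at step i = 2.
The DFA has 6 states, so the proof of the pumping lemma guarantees a repeated state among the first 6+1 visited; the segment between the two visits is the pumpable y.

S3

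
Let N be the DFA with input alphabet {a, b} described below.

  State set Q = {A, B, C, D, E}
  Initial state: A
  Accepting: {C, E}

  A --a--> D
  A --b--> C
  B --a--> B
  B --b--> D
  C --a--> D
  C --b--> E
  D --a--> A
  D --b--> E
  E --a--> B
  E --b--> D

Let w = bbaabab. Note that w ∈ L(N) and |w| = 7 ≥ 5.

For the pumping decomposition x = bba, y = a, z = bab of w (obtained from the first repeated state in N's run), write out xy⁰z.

xy⁰z = xz = bba·bab = bbabab.
Reading y = a takes N from B back to B, so after x the machine is still in B, and z then leads to the accepting state C. Hence bbabab ∈ L(N).

bbabab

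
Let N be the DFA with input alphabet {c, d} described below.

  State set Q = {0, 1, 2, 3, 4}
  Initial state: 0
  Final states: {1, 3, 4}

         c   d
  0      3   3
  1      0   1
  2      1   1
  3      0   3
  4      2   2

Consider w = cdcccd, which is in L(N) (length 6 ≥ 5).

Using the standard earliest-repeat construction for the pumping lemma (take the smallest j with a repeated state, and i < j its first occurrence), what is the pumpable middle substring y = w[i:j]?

d

Run of N on w = c d c c c d:
  step 0: 0  (start)
  step 1: 3  (read c: 0→3)
  step 2: 3  (read d: 3→3)   ← first repeat (3 seen earlier)
  step 3: 0  (read c: 3→0)
  step 4: 3  (read c: 0→3)
  step 5: 0  (read c: 3→0)
  step 6: 3  (read d: 0→3)

So i = 1, j = 2, giving x = w[0:1] = c, y = w[1:2] = d, z = w[2:6] = cccd.
Check: |xy| = 2 ≤ 5 and |y| = 1 ≥ 1. Reading y takes N from 3 back to 3, so every xyⁱz is accepted.
Since N has 5 states, any run of length ≥ 5 visits 5+1 states, so by pigeonhole some state repeats within the first 5 steps — that repeat gives the pumpable loop.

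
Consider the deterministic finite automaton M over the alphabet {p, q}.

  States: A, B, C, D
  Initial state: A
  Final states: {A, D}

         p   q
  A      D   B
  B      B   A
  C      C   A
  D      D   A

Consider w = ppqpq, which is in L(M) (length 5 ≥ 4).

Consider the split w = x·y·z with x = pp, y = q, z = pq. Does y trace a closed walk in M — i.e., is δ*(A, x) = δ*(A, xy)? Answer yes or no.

Run of M on the first 3 characters of w = p p q:
  step 0: A  (start)
  step 1: D  (read p: A→D)
  step 2: D  (read p: D→D)
  step 3: A  (read q: D→A)

After x (step 2): D. After xy (step 3): A.
They differ (D ≠ A), so y is not a cycle from the state after x; this split is not the one the pumping-lemma construction produces, and pumping y need not keep the string in L(M).

no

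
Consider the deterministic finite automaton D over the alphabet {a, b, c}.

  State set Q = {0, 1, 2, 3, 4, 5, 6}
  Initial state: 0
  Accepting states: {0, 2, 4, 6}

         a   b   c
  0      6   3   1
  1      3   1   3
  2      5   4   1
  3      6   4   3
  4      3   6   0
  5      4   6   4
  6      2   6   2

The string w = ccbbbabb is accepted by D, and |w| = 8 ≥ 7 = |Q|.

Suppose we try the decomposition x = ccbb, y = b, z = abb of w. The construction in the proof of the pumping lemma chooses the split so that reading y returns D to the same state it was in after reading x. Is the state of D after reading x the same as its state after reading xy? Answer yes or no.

Run of D on the first 5 characters of w = c c b b b:
  step 0: 0  (start)
  step 1: 1  (read c: 0→1)
  step 2: 3  (read c: 1→3)
  step 3: 4  (read b: 3→4)
  step 4: 6  (read b: 4→6)
  step 5: 6  (read b: 6→6)

After x (step 4): 6. After xy (step 5): 6.
They match, so y = b drives D around a cycle from 6 back to itself; pumping y any number of times keeps D in 6 before reading z, and xyⁱz ∈ L(D) for every i ≥ 0.

yes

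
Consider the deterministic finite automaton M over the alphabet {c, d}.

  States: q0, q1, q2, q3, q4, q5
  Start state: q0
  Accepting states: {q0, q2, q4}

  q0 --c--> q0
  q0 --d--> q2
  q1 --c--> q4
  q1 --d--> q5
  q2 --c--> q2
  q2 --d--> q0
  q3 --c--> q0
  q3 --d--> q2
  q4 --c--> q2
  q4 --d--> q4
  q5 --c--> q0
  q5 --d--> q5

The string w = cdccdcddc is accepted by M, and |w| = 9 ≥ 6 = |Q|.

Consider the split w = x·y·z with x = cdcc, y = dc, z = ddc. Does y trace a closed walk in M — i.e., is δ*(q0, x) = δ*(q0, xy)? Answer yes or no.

Run of M on the first 6 characters of w = c d c c d c:
  step 0: q0  (start)
  step 1: q0  (read c: q0→q0)
  step 2: q2  (read d: q0→q2)
  step 3: q2  (read c: q2→q2)
  step 4: q2  (read c: q2→q2)
  step 5: q0  (read d: q2→q0)
  step 6: q0  (read c: q0→q0)

After x (step 4): q2. After xy (step 6): q0.
They differ (q2 ≠ q0), so y is not a cycle from the state after x; this split is not the one the pumping-lemma construction produces, and pumping y need not keep the string in L(M).

no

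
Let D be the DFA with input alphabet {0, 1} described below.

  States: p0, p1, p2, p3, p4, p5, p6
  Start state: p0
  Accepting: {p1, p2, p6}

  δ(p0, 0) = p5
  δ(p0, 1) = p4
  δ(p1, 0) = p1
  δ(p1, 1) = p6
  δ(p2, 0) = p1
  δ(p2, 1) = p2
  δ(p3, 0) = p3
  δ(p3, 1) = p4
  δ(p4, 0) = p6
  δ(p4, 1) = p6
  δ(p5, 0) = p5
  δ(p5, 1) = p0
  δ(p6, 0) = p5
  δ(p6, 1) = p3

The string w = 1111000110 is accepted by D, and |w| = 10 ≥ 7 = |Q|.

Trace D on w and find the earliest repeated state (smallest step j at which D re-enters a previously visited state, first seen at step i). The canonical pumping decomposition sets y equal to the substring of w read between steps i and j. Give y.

State sequence: p0 -1-> p4 -1-> p6 -1-> p3 -1-> p4 -0-> p6 -0-> p5 -0-> p5 -1-> p0 -1-> p4 -0-> p6
First repeat at step 4: p4 was already visited.

So i = 1, j = 4, giving x = w[0:1] = 1, y = w[1:4] = 111, z = w[4:10] = 000110.
Check: |xy| = 4 ≤ 7 and |y| = 3 ≥ 1. Reading y takes D from p4 back to p4, so every xyⁱz is accepted.
Since D has 7 states, any run of length ≥ 7 visits 7+1 states, so by pigeonhole some state repeats within the first 7 steps — that repeat gives the pumpable loop.

111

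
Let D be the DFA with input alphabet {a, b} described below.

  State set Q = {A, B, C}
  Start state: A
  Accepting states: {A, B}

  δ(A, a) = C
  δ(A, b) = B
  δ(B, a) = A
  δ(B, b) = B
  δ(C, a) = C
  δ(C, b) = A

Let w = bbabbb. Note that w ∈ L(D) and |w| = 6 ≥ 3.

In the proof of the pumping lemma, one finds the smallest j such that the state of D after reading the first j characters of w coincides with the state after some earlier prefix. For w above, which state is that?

Run of D on w = b b a b b b:
  step 0: A  (start)
  step 1: B  (read b: A→B)
  step 2: B  (read b: B→B)   ← first repeat (B seen earlier)
  step 3: A  (read a: B→A)
  step 4: B  (read b: A→B)
  step 5: B  (read b: B→B)
  step 6: B  (read b: B→B)

The earliest repeat is at step j = 2: D is in B, which it already visited at step i = 1.
With |Q| = 3, pigeonhole forces a state repeat no later than step 3; the substring read between the first and second visits to that state can be pumped.

B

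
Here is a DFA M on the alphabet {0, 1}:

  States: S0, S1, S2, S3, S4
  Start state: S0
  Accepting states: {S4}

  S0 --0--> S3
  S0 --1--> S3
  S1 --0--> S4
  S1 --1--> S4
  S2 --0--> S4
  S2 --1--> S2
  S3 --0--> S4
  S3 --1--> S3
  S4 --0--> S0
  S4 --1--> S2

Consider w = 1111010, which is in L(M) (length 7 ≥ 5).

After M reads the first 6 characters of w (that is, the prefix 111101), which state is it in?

Run of M on the first 6 characters of w = 1 1 1 1 0 1:
  step 0: S0  (start)
  step 1: S3  (read 1: S0→S3)
  step 2: S3  (read 1: S3→S3)
  step 3: S3  (read 1: S3→S3)
  step 4: S3  (read 1: S3→S3)
  step 5: S4  (read 0: S3→S4)
  step 6: S2  (read 1: S4→S2)

After reading 6 characters, M is in state S2.

S2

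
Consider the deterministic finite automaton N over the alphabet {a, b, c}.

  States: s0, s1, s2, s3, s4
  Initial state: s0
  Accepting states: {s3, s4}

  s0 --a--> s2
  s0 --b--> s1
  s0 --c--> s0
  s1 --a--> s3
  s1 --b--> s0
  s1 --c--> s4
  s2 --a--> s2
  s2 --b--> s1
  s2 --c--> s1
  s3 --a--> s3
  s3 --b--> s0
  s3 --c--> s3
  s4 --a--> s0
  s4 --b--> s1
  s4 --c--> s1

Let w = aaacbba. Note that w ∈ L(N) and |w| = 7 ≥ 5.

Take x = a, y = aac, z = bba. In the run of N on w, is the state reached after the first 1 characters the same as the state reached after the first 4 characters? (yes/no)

Run of N on the first 4 characters of w = a a a c:
  step 0: s0  (start)
  step 1: s2  (read a: s0→s2)
  step 2: s2  (read a: s2→s2)
  step 3: s2  (read a: s2→s2)
  step 4: s1  (read c: s2→s1)

After x (step 1): s2. After xy (step 4): s1.
They differ (s2 ≠ s1), so y is not a cycle from the state after x; this split is not the one the pumping-lemma construction produces, and pumping y need not keep the string in L(N).

no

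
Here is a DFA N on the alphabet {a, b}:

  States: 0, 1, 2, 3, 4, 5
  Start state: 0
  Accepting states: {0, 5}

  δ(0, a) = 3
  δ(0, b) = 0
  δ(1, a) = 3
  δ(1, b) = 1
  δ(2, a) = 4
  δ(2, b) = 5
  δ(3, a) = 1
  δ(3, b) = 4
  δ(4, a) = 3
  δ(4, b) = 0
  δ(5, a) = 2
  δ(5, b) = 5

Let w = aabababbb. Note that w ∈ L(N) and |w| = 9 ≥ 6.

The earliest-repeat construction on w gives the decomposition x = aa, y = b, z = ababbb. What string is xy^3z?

aabbbababbb

xy^3z = aa·b·b·b·ababbb = aabbbababbb.
Reading y = b takes N from 1 back to 1, so after x·y·y·y the machine is still in 1, and z then leads to the accepting state 0. Hence aabbbababbb ∈ L(N).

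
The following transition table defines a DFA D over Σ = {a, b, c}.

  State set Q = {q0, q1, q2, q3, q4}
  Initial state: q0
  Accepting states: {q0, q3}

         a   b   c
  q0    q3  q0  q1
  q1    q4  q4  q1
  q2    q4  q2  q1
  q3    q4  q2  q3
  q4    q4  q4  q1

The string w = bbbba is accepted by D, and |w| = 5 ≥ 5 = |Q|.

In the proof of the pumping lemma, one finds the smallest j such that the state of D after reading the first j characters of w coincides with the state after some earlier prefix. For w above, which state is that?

Run of D on w = b b b b a:
  step 0: q0  (start)
  step 1: q0  (read b: q0→q0)   ← first repeat (q0 seen earlier)
  step 2: q0  (read b: q0→q0)
  step 3: q0  (read b: q0→q0)
  step 4: q0  (read b: q0→q0)
  step 5: q3  (read a: q0→q3)

The earliest repeat is at step j = 1: D is in q0, which it already visited at step i = 0.
With |Q| = 5, pigeonhole forces a state repeat no later than step 5; the substring read between the first and second visits to that state can be pumped.

q0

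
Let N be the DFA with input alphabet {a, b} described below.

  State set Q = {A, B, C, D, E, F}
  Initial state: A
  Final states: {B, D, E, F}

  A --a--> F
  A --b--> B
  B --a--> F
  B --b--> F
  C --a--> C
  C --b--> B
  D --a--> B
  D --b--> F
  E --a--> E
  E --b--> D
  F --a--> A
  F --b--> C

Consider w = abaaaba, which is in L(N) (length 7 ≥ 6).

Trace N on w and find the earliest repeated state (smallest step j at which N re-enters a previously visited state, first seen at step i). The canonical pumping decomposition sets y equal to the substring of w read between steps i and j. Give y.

a

State sequence: A -a-> F -b-> C -a-> C -a-> C -a-> C -b-> B -a-> F
First repeat at step 3: C was already visited.

So i = 2, j = 3, giving x = w[0:2] = ab, y = w[2:3] = a, z = w[3:7] = aaba.
Check: |xy| = 3 ≤ 6 and |y| = 1 ≥ 1. Reading y takes N from C back to C, so every xyⁱz is accepted.
The DFA has 6 states, so the proof of the pumping lemma guarantees a repeated state among the first 6+1 visited; the segment between the two visits is the pumpable y.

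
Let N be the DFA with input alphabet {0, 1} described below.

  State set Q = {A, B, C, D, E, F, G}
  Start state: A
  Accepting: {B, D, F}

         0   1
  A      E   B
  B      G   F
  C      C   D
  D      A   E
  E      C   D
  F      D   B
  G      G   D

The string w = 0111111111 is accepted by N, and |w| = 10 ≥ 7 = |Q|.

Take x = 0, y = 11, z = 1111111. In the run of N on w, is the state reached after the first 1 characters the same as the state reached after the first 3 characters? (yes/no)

Run of N on the first 3 characters of w = 0 1 1:
  step 0: A  (start)
  step 1: E  (read 0: A→E)
  step 2: D  (read 1: E→D)
  step 3: E  (read 1: D→E)

After x (step 1): E. After xy (step 3): E.
They match, so y = 11 drives N around a cycle from E back to itself; pumping y any number of times keeps N in E before reading z, and xyⁱz ∈ L(N) for every i ≥ 0.

yes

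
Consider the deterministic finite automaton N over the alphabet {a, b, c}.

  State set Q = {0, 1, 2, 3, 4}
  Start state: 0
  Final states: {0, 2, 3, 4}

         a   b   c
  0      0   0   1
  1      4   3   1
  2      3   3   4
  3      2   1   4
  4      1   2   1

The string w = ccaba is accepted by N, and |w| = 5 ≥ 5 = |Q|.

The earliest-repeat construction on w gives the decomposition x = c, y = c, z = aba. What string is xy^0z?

xy⁰z = xz = c·aba = caba.
Reading y = c takes N from 1 back to 1, so after x the machine is still in 1, and z then leads to the accepting state 3. Hence caba ∈ L(N).

caba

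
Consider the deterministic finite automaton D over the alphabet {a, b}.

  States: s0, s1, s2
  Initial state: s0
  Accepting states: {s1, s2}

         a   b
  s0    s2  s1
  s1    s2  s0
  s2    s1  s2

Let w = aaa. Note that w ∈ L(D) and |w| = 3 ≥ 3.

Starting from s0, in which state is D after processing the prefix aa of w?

s1

State sequence: s0 -a-> s2 -a-> s1

After reading 2 characters, D is in state s1.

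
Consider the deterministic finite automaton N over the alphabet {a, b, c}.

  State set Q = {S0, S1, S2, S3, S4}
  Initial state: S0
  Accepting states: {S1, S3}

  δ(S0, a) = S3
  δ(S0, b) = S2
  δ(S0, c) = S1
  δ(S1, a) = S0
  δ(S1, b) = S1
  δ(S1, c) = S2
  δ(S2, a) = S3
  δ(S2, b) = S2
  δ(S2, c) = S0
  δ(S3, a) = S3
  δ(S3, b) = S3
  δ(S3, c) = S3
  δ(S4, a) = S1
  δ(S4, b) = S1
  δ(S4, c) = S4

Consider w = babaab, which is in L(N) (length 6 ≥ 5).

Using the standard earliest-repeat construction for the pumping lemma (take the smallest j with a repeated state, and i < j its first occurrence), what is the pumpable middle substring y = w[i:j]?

b

State sequence: S0 -b-> S2 -a-> S3 -b-> S3 -a-> S3 -a-> S3 -b-> S3
First repeat at step 3: S3 was already visited.

So i = 2, j = 3, giving x = w[0:2] = ba, y = w[2:3] = b, z = w[3:6] = aab.
Check: |xy| = 3 ≤ 5 and |y| = 1 ≥ 1. Reading y takes N from S3 back to S3, so every xyⁱz is accepted.
Pumping length from the standard proof: p = 5 (the number of states). The repeated state found above gives |xy| = j ≤ 5 and |y| = j − i ≥ 1.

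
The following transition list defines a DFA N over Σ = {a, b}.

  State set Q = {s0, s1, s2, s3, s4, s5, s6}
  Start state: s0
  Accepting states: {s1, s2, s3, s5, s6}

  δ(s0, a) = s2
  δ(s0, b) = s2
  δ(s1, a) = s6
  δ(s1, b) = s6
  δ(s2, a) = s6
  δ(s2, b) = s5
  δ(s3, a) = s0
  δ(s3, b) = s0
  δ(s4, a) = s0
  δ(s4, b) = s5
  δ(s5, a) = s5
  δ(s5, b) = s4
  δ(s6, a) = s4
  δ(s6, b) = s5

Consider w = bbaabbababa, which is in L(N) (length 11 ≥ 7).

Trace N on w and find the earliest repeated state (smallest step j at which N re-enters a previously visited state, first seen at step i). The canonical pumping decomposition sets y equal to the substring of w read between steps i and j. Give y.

Run of N on w = b b a a b b a b a b a:
  step 0: s0  (start)
  step 1: s2  (read b: s0→s2)
  step 2: s5  (read b: s2→s5)
  step 3: s5  (read a: s5→s5)   ← first repeat (s5 seen earlier)
  step 4: s5  (read a: s5→s5)
  step 5: s4  (read b: s5→s4)
  step 6: s5  (read b: s4→s5)
  step 7: s5  (read a: s5→s5)
  step 8: s4  (read b: s5→s4)
  step 9: s0  (read a: s4→s0)
  step 10: s2  (read b: s0→s2)
  step 11: s6  (read a: s2→s6)

So i = 2, j = 3, giving x = w[0:2] = bb, y = w[2:3] = a, z = w[3:11] = abbababa.
Check: |xy| = 3 ≤ 7 and |y| = 1 ≥ 1. Reading y takes N from s5 back to s5, so every xyⁱz is accepted.
With |Q| = 7, pigeonhole forces a state repeat no later than step 7; the substring read between the first and second visits to that state can be pumped.

a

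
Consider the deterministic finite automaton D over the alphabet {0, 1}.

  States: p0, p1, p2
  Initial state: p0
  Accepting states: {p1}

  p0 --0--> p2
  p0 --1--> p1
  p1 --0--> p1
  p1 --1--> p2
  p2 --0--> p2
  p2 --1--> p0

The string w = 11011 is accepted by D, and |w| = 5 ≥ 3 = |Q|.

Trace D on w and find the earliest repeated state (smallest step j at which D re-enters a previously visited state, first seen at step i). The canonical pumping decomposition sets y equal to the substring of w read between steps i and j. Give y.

Run of D on w = 1 1 0 1 1:
  step 0: p0  (start)
  step 1: p1  (read 1: p0→p1)
  step 2: p2  (read 1: p1→p2)
  step 3: p2  (read 0: p2→p2)   ← first repeat (p2 seen earlier)
  step 4: p0  (read 1: p2→p0)
  step 5: p1  (read 1: p0→p1)

So i = 2, j = 3, giving x = w[0:2] = 11, y = w[2:3] = 0, z = w[3:5] = 11.
Check: |xy| = 3 ≤ 3 and |y| = 1 ≥ 1. Reading y takes D from p2 back to p2, so every xyⁱz is accepted.

0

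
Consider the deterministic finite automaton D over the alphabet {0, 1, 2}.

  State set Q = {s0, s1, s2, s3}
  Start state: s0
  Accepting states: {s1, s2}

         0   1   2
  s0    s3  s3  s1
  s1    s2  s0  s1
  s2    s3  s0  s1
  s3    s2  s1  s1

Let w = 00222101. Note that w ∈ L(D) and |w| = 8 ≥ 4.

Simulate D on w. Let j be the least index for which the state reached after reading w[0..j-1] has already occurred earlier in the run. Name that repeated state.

Run of D on w = 0 0 2 2 2 1 0 1:
  step 0: s0  (start)
  step 1: s3  (read 0: s0→s3)
  step 2: s2  (read 0: s3→s2)
  step 3: s1  (read 2: s2→s1)
  step 4: s1  (read 2: s1→s1)   ← first repeat (s1 seen earlier)
  step 5: s1  (read 2: s1→s1)
  step 6: s0  (read 1: s1→s0)
  step 7: s3  (read 0: s0→s3)
  step 8: s1  (read 1: s3→s1)

The earliest repeat is at step j = 4: D is in s1, which it already visited at step i = 3.
The DFA has 4 states, so the proof of the pumping lemma guarantees a repeated state among the first 4+1 visited; the segment between the two visits is the pumpable y.

s1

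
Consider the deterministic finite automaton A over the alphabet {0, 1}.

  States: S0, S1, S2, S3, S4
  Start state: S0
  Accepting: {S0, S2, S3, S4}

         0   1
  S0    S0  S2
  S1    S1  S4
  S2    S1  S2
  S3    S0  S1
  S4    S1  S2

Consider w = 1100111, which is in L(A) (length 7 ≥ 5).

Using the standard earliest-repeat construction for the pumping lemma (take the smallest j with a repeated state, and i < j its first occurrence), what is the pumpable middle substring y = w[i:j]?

Run of A on w = 1 1 0 0 1 1 1:
  step 0: S0  (start)
  step 1: S2  (read 1: S0→S2)
  step 2: S2  (read 1: S2→S2)   ← first repeat (S2 seen earlier)
  step 3: S1  (read 0: S2→S1)
  step 4: S1  (read 0: S1→S1)
  step 5: S4  (read 1: S1→S4)
  step 6: S2  (read 1: S4→S2)
  step 7: S2  (read 1: S2→S2)

So i = 1, j = 2, giving x = w[0:1] = 1, y = w[1:2] = 1, z = w[2:7] = 00111.
Check: |xy| = 2 ≤ 5 and |y| = 1 ≥ 1. Reading y takes A from S2 back to S2, so every xyⁱz is accepted.
Since A has 5 states, any run of length ≥ 5 visits 5+1 states, so by pigeonhole some state repeats within the first 5 steps — that repeat gives the pumpable loop.

1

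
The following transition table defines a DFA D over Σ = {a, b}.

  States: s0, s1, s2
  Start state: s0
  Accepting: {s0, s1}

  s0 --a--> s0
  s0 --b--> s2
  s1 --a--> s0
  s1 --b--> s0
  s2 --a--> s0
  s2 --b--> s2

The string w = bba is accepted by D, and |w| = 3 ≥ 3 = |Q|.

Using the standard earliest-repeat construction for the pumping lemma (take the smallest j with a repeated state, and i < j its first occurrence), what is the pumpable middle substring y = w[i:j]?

State sequence: s0 -b-> s2 -b-> s2 -a-> s0
First repeat at step 2: s2 was already visited.

So i = 1, j = 2, giving x = w[0:1] = b, y = w[1:2] = b, z = w[2:3] = a.
Check: |xy| = 2 ≤ 3 and |y| = 1 ≥ 1. Reading y takes D from s2 back to s2, so every xyⁱz is accepted.

b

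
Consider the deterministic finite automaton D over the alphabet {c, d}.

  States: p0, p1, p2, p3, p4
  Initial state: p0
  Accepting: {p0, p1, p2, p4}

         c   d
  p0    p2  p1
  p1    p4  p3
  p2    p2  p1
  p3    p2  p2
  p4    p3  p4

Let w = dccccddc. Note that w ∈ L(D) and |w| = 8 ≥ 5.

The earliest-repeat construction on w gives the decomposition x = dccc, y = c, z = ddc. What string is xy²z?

xy^2z = dccc·c·c·ddc = dcccccddc.
Reading y = c takes D from p2 back to p2, so after x·y·y the machine is still in p2, and z then leads to the accepting state p2. Hence dcccccddc ∈ L(D).

dcccccddc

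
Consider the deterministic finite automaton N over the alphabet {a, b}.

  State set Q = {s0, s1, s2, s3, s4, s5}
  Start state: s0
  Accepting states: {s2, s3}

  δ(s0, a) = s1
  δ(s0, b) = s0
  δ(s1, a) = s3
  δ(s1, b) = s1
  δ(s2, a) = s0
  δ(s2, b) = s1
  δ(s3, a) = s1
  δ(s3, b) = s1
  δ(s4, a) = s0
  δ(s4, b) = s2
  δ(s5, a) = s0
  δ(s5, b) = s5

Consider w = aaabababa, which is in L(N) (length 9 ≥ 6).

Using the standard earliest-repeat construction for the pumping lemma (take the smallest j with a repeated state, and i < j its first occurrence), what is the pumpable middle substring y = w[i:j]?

State sequence: s0 -a-> s1 -a-> s3 -a-> s1 -b-> s1 -a-> s3 -b-> s1 -a-> s3 -b-> s1 -a-> s3
First repeat at step 3: s1 was already visited.

So i = 1, j = 3, giving x = w[0:1] = a, y = w[1:3] = aa, z = w[3:9] = bababa.
Check: |xy| = 3 ≤ 6 and |y| = 2 ≥ 1. Reading y takes N from s1 back to s1, so every xyⁱz is accepted.
With |Q| = 6, pigeonhole forces a state repeat no later than step 6; the substring read between the first and second visits to that state can be pumped.

aa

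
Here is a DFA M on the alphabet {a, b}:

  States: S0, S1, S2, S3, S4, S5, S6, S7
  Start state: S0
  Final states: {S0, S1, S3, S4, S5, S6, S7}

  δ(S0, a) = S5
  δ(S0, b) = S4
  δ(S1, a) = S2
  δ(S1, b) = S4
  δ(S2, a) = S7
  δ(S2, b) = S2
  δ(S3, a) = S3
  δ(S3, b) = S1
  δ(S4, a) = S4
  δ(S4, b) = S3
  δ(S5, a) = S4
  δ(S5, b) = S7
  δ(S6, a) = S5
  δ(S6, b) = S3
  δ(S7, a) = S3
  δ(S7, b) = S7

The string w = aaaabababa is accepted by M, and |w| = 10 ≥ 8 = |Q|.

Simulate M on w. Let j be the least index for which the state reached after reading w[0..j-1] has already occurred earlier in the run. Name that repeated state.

State sequence: S0 -a-> S5 -a-> S4 -a-> S4 -a-> S4 -b-> S3 -a-> S3 -b-> S1 -a-> S2 -b-> S2 -a-> S7
First repeat at step 3: S4 was already visited.

The earliest repeat is at step j = 3: M is in S4, which it already visited at step i = 2.
The DFA has 8 states, so the proof of the pumping lemma guarantees a repeated state among the first 8+1 visited; the segment between the two visits is the pumpable y.

S4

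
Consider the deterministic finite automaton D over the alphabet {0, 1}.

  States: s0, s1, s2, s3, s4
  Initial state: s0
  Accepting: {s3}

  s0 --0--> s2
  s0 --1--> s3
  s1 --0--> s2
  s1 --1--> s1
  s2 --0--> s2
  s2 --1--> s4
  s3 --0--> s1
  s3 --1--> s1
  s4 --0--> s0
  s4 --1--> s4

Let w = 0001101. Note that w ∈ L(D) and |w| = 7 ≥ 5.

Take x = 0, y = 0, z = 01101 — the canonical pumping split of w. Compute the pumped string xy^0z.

xy⁰z = xz = 0·01101 = 001101.
Reading y = 0 takes D from s2 back to s2, so after x the machine is still in s2, and z then leads to the accepting state s3. Hence 001101 ∈ L(D).

001101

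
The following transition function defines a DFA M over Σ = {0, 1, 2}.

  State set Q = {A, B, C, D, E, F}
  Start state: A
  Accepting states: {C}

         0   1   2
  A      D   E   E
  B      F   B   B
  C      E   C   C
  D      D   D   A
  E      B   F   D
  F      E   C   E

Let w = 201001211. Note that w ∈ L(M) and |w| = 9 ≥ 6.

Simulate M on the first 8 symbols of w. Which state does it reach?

F

Run of M on the first 8 characters of w = 2 0 1 0 0 1 2 1:
  step 0: A  (start)
  step 1: E  (read 2: A→E)
  step 2: B  (read 0: E→B)
  step 3: B  (read 1: B→B)
  step 4: F  (read 0: B→F)
  step 5: E  (read 0: F→E)
  step 6: F  (read 1: E→F)
  step 7: E  (read 2: F→E)
  step 8: F  (read 1: E→F)

After reading 8 characters, M is in state F.
(This kind of state-tracing is the core of the pumping-lemma construction: with 6 states, pigeonhole forces a repeat within the first 6 steps.)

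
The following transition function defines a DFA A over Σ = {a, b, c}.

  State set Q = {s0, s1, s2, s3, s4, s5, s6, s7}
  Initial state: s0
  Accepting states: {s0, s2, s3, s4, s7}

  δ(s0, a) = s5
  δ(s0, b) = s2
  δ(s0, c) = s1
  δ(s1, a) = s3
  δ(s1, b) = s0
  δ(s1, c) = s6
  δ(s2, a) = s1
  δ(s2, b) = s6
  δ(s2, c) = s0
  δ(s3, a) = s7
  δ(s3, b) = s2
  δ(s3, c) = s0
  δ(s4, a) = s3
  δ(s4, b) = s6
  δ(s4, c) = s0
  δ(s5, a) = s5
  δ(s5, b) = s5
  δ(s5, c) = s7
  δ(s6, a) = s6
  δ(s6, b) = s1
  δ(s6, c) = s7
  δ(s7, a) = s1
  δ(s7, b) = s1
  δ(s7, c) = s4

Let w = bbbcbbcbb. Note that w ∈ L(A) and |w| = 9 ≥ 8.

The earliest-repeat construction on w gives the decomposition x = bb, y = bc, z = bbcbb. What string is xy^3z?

bbbcbcbcbbcbb

xy^3z = bb·bc·bc·bc·bbcbb = bbbcbcbcbbcbb.
Reading y = bc takes A from s6 back to s6, so after x·y·y·y the machine is still in s6, and z then leads to the accepting state s2. Hence bbbcbcbcbbcbb ∈ L(A).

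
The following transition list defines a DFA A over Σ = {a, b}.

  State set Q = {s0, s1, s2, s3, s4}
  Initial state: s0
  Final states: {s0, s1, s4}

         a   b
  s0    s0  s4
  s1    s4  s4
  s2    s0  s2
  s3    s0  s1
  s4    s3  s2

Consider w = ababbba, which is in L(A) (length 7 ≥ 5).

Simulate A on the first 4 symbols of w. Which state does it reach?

s1

Run of A on the first 4 characters of w = a b a b:
  step 0: s0  (start)
  step 1: s0  (read a: s0→s0)
  step 2: s4  (read b: s0→s4)
  step 3: s3  (read a: s4→s3)
  step 4: s1  (read b: s3→s1)

After reading 4 characters, A is in state s1.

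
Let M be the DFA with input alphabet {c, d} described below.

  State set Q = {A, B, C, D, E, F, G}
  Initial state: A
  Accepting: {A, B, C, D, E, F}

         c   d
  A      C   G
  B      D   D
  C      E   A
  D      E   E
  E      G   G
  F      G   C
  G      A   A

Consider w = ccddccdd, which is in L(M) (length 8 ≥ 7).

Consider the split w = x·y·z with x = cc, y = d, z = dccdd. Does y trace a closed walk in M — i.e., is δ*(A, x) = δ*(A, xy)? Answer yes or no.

State sequence: A -c-> C -c-> E -d-> G

After x (step 2): E. After xy (step 3): G.
They differ (E ≠ G), so y is not a cycle from the state after x; this split is not the one the pumping-lemma construction produces, and pumping y need not keep the string in L(M).

no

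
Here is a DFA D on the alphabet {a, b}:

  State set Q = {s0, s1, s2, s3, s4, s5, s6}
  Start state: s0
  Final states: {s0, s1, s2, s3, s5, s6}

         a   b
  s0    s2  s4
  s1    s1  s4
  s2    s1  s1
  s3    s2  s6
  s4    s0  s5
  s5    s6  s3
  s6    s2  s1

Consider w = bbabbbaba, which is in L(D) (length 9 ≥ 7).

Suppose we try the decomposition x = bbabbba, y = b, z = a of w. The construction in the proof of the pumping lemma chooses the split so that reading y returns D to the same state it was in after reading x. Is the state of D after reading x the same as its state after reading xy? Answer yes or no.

Run of D on the first 8 characters of w = b b a b b b a b:
  step 0: s0  (start)
  step 1: s4  (read b: s0→s4)
  step 2: s5  (read b: s4→s5)
  step 3: s6  (read a: s5→s6)
  step 4: s1  (read b: s6→s1)
  step 5: s4  (read b: s1→s4)
  step 6: s5  (read b: s4→s5)
  step 7: s6  (read a: s5→s6)
  step 8: s1  (read b: s6→s1)

After x (step 7): s6. After xy (step 8): s1.
They differ (s6 ≠ s1), so y is not a cycle from the state after x; this split is not the one the pumping-lemma construction produces, and pumping y need not keep the string in L(D).

no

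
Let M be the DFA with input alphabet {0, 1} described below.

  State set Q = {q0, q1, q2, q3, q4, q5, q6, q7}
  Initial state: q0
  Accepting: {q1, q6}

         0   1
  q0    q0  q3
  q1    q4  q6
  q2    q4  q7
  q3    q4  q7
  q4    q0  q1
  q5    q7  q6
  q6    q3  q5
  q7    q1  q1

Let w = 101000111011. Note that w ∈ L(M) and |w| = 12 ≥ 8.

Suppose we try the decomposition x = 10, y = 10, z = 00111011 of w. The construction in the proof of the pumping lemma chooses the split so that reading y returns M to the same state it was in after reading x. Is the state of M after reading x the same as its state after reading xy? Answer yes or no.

yes

Run of M on the first 4 characters of w = 1 0 1 0:
  step 0: q0  (start)
  step 1: q3  (read 1: q0→q3)
  step 2: q4  (read 0: q3→q4)
  step 3: q1  (read 1: q4→q1)
  step 4: q4  (read 0: q1→q4)

After x (step 2): q4. After xy (step 4): q4.
They match, so y = 10 drives M around a cycle from q4 back to itself; pumping y any number of times keeps M in q4 before reading z, and xyⁱz ∈ L(M) for every i ≥ 0.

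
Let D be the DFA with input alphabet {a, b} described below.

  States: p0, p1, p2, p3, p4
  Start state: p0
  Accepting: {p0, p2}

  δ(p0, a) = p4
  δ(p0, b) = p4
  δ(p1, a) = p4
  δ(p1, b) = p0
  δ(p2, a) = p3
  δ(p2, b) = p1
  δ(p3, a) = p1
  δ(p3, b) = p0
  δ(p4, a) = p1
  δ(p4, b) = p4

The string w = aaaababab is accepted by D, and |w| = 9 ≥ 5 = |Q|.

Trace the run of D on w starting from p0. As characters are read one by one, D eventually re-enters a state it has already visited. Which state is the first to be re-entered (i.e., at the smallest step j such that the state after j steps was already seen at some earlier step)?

p4

State sequence: p0 -a-> p4 -a-> p1 -a-> p4 -a-> p1 -b-> p0 -a-> p4 -b-> p4 -a-> p1 -b-> p0
First repeat at step 3: p4 was already visited.

The earliest repeat is at step j = 3: D is in p4, which it already visited at step i = 1.
With |Q| = 5, pigeonhole forces a state repeat no later than step 5; the substring read between the first and second visits to that state can be pumped.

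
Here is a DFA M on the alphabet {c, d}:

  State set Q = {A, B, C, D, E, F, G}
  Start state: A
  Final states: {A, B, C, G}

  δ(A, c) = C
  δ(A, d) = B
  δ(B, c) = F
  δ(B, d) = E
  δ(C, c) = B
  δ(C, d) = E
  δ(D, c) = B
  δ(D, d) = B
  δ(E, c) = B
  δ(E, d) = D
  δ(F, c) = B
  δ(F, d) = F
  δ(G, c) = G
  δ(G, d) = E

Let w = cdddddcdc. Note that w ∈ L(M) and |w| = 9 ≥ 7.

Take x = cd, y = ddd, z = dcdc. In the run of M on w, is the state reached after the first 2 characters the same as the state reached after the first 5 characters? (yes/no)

yes

State sequence: A -c-> C -d-> E -d-> D -d-> B -d-> E

After x (step 2): E. After xy (step 5): E.
They match, so y = ddd drives M around a cycle from E back to itself; pumping y any number of times keeps M in E before reading z, and xyⁱz ∈ L(M) for every i ≥ 0.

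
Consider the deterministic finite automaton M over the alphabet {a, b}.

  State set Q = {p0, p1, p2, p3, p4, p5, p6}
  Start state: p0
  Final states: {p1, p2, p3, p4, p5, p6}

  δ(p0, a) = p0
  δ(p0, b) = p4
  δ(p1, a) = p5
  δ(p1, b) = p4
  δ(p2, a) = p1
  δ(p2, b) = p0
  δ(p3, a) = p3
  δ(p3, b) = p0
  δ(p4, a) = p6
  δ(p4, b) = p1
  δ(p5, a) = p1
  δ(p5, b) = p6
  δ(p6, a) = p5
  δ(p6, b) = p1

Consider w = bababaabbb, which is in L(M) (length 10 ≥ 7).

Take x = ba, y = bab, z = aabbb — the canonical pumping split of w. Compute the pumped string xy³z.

bababbabbabaabbb

xy^3z = ba·bab·bab·bab·aabbb = bababbabbabaabbb.
Reading y = bab takes M from p6 back to p6, so after x·y·y·y the machine is still in p6, and z then leads to the accepting state p4. Hence bababbabbabaabbb ∈ L(M).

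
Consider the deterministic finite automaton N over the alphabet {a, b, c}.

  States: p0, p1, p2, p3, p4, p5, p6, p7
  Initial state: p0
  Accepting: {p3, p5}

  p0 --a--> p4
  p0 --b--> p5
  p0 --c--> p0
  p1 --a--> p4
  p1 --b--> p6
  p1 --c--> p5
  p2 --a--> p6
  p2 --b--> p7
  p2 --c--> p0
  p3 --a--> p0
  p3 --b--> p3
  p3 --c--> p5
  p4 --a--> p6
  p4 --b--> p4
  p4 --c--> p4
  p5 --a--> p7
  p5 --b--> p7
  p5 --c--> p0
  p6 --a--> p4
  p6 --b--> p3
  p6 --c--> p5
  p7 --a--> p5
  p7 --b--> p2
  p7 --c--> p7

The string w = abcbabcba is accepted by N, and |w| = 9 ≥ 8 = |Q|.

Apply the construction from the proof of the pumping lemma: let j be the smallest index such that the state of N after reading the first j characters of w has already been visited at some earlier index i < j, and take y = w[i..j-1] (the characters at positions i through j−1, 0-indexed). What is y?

b

Run of N on w = a b c b a b c b a:
  step 0: p0  (start)
  step 1: p4  (read a: p0→p4)
  step 2: p4  (read b: p4→p4)   ← first repeat (p4 seen earlier)
  step 3: p4  (read c: p4→p4)
  step 4: p4  (read b: p4→p4)
  step 5: p6  (read a: p4→p6)
  step 6: p3  (read b: p6→p3)
  step 7: p5  (read c: p3→p5)
  step 8: p7  (read b: p5→p7)
  step 9: p5  (read a: p7→p5)

So i = 1, j = 2, giving x = w[0:1] = a, y = w[1:2] = b, z = w[2:9] = cbabcba.
Check: |xy| = 2 ≤ 8 and |y| = 1 ≥ 1. Reading y takes N from p4 back to p4, so every xyⁱz is accepted.
Since N has 8 states, any run of length ≥ 8 visits 8+1 states, so by pigeonhole some state repeats within the first 8 steps — that repeat gives the pumpable loop.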